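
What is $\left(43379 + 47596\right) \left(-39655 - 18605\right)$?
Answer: $-5300203500$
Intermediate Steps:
$\left(43379 + 47596\right) \left(-39655 - 18605\right) = 90975 \left(-58260\right) = -5300203500$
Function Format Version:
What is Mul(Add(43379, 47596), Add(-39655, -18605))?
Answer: -5300203500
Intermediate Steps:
Mul(Add(43379, 47596), Add(-39655, -18605)) = Mul(90975, -58260) = -5300203500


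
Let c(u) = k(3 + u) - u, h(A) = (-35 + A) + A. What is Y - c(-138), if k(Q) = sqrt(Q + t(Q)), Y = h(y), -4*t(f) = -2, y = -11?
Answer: -195 - I*sqrt(538)/2 ≈ -195.0 - 11.597*I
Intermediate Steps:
h(A) = -35 + 2*A
t(f) = 1/2 (t(f) = -1/4*(-2) = 1/2)
Y = -57 (Y = -35 + 2*(-11) = -35 - 22 = -57)
k(Q) = sqrt(1/2 + Q) (k(Q) = sqrt(Q + 1/2) = sqrt(1/2 + Q))
c(u) = sqrt(14 + 4*u)/2 - u (c(u) = sqrt(2 + 4*(3 + u))/2 - u = sqrt(2 + (12 + 4*u))/2 - u = sqrt(14 + 4*u)/2 - u)
Y - c(-138) = -57 - (sqrt(14 + 4*(-138))/2 - 1*(-138)) = -57 - (sqrt(14 - 552)/2 + 138) = -57 - (sqrt(-538)/2 + 138) = -57 - ((I*sqrt(538))/2 + 138) = -57 - (I*sqrt(538)/2 + 138) = -57 - (138 + I*sqrt(538)/2) = -57 + (-138 - I*sqrt(538)/2) = -195 - I*sqrt(538)/2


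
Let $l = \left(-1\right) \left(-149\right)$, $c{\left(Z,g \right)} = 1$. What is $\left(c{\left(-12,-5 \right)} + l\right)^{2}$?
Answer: $22500$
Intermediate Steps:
$l = 149$
$\left(c{\left(-12,-5 \right)} + l\right)^{2} = \left(1 + 149\right)^{2} = 150^{2} = 22500$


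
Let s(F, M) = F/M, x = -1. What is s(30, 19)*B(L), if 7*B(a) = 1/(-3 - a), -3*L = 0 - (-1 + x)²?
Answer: -90/1729 ≈ -0.052053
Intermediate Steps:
L = 4/3 (L = -(0 - (-1 - 1)²)/3 = -(0 - 1*(-2)²)/3 = -(0 - 1*4)/3 = -(0 - 4)/3 = -⅓*(-4) = 4/3 ≈ 1.3333)
B(a) = 1/(7*(-3 - a))
s(30, 19)*B(L) = (30/19)*(-1/(21 + 7*(4/3))) = (30*(1/19))*(-1/(21 + 28/3)) = 30*(-1/91/3)/19 = 30*(-1*3/91)/19 = (30/19)*(-3/91) = -90/1729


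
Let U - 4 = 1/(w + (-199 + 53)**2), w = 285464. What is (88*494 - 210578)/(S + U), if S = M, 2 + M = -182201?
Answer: 51264778680/55895009219 ≈ 0.91716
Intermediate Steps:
M = -182203 (M = -2 - 182201 = -182203)
S = -182203
U = 1227121/306780 (U = 4 + 1/(285464 + (-199 + 53)**2) = 4 + 1/(285464 + (-146)**2) = 4 + 1/(285464 + 21316) = 4 + 1/306780 = 1227121/306780 ≈ 4.0000)
(88*494 - 210578)/(S + U) = (88*494 - 210578)/(-182203 + 1227121/306780) = (43472 - 210578)/(-55895009219/306780) = -167106*(-306780/55895009219) = 51264778680/55895009219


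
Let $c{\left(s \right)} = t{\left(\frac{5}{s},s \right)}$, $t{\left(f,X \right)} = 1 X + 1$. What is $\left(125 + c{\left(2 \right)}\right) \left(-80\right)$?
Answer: $-10240$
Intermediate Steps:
$t{\left(f,X \right)} = 1 + X$ ($t{\left(f,X \right)} = X + 1 = 1 + X$)
$c{\left(s \right)} = 1 + s$
$\left(125 + c{\left(2 \right)}\right) \left(-80\right) = \left(125 + \left(1 + 2\right)\right) \left(-80\right) = \left(125 + 3\right) \left(-80\right) = 128 \left(-80\right) = -10240$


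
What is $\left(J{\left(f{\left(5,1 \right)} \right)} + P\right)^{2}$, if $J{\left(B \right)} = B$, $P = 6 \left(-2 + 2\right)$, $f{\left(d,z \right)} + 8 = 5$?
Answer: $9$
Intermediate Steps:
$f{\left(d,z \right)} = -3$ ($f{\left(d,z \right)} = -8 + 5 = -3$)
$P = 0$ ($P = 6 \cdot 0 = 0$)
$\left(J{\left(f{\left(5,1 \right)} \right)} + P\right)^{2} = \left(-3 + 0\right)^{2} = \left(-3\right)^{2} = 9$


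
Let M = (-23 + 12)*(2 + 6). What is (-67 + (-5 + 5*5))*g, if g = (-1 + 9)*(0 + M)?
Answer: 33088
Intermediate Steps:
M = -88 (M = -11*8 = -88)
g = -704 (g = (-1 + 9)*(0 - 88) = 8*(-88) = -704)
(-67 + (-5 + 5*5))*g = (-67 + (-5 + 5*5))*(-704) = (-67 + (-5 + 25))*(-704) = (-67 + 20)*(-704) = -47*(-704) = 33088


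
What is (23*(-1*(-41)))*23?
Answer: 21689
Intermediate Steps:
(23*(-1*(-41)))*23 = (23*41)*23 = 943*23 = 21689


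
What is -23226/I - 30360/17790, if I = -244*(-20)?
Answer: -9355789/1446920 ≈ -6.4660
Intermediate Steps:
I = 4880
-23226/I - 30360/17790 = -23226/4880 - 30360/17790 = -23226*1/4880 - 30360*1/17790 = -11613/2440 - 1012/593 = -9355789/1446920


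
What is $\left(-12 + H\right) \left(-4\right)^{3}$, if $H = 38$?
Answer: $-1664$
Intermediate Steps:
$\left(-12 + H\right) \left(-4\right)^{3} = \left(-12 + 38\right) \left(-4\right)^{3} = 26 \left(-64\right) = -1664$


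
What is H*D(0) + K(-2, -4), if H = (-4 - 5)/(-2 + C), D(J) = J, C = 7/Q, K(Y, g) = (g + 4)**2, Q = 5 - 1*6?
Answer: 0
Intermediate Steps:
Q = -1 (Q = 5 - 6 = -1)
K(Y, g) = (4 + g)**2
C = -7 (C = 7/(-1) = 7*(-1) = -7)
H = 1 (H = (-4 - 5)/(-2 - 7) = -9/(-9) = -9*(-1/9) = 1)
H*D(0) + K(-2, -4) = 1*0 + (4 - 4)**2 = 0 + 0**2 = 0 + 0 = 0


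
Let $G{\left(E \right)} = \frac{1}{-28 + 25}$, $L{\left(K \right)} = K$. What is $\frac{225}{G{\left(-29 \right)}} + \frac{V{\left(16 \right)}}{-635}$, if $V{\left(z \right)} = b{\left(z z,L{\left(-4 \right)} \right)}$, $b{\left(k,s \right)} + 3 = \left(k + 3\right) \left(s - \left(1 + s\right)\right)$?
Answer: $- \frac{428363}{635} \approx -674.59$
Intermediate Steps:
$G{\left(E \right)} = - \frac{1}{3}$ ($G{\left(E \right)} = \frac{1}{-3} = - \frac{1}{3}$)
$b{\left(k,s \right)} = -6 - k$ ($b{\left(k,s \right)} = -3 + \left(k + 3\right) \left(s - \left(1 + s\right)\right) = -3 + \left(3 + k\right) \left(-1\right) = -3 - \left(3 + k\right) = -6 - k$)
$V{\left(z \right)} = -6 - z^{2}$ ($V{\left(z \right)} = -6 - z z = -6 - z^{2}$)
$\frac{225}{G{\left(-29 \right)}} + \frac{V{\left(16 \right)}}{-635} = \frac{225}{- \frac{1}{3}} + \frac{-6 - 16^{2}}{-635} = 225 \left(-3\right) + \left(-6 - 256\right) \left(- \frac{1}{635}\right) = -675 + \left(-6 - 256\right) \left(- \frac{1}{635}\right) = -675 - - \frac{262}{635} = -675 + \frac{262}{635} = - \frac{428363}{635}$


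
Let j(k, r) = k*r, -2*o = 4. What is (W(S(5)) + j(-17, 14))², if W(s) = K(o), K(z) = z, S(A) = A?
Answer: 57600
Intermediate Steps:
o = -2 (o = -½*4 = -2)
W(s) = -2
(W(S(5)) + j(-17, 14))² = (-2 - 17*14)² = (-2 - 238)² = (-240)² = 57600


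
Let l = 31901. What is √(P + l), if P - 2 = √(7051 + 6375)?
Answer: √(31903 + 7*√274) ≈ 178.94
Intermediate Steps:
P = 2 + 7*√274 (P = 2 + √(7051 + 6375) = 2 + √13426 = 2 + 7*√274 ≈ 117.87)
√(P + l) = √((2 + 7*√274) + 31901) = √(31903 + 7*√274)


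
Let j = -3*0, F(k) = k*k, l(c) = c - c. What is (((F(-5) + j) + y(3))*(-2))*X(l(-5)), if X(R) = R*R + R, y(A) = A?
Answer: 0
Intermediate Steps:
l(c) = 0
F(k) = k²
X(R) = R + R² (X(R) = R² + R = R + R²)
j = 0
(((F(-5) + j) + y(3))*(-2))*X(l(-5)) = ((((-5)² + 0) + 3)*(-2))*(0*(1 + 0)) = (((25 + 0) + 3)*(-2))*(0*1) = ((25 + 3)*(-2))*0 = (28*(-2))*0 = -56*0 = 0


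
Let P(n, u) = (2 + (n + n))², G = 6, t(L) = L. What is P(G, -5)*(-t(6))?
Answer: -1176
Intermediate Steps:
P(n, u) = (2 + 2*n)²
P(G, -5)*(-t(6)) = (4*(1 + 6)²)*(-1*6) = (4*7²)*(-6) = (4*49)*(-6) = 196*(-6) = -1176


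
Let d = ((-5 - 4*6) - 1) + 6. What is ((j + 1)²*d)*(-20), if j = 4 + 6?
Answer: 58080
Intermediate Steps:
j = 10
d = -24 (d = ((-5 - 24) - 1) + 6 = (-29 - 1) + 6 = -30 + 6 = -24)
((j + 1)²*d)*(-20) = ((10 + 1)²*(-24))*(-20) = (11²*(-24))*(-20) = (121*(-24))*(-20) = -2904*(-20) = 58080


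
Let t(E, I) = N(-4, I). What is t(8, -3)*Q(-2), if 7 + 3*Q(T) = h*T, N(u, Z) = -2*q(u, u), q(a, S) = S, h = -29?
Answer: 136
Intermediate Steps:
N(u, Z) = -2*u
t(E, I) = 8 (t(E, I) = -2*(-4) = 8)
Q(T) = -7/3 - 29*T/3 (Q(T) = -7/3 + (-29*T)/3 = -7/3 - 29*T/3)
t(8, -3)*Q(-2) = 8*(-7/3 - 29/3*(-2)) = 8*(-7/3 + 58/3) = 8*17 = 136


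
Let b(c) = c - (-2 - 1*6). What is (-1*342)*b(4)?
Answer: -4104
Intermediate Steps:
b(c) = 8 + c (b(c) = c - (-2 - 6) = c - 1*(-8) = c + 8 = 8 + c)
(-1*342)*b(4) = (-1*342)*(8 + 4) = -342*12 = -4104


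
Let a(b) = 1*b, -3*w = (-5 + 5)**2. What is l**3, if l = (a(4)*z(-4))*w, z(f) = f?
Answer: 0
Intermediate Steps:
w = 0 (w = -(-5 + 5)**2/3 = -1/3*0**2 = -1/3*0 = 0)
a(b) = b
l = 0 (l = (4*(-4))*0 = -16*0 = 0)
l**3 = 0**3 = 0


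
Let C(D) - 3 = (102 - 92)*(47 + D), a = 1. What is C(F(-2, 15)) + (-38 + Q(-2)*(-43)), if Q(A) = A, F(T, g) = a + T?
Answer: 511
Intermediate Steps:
F(T, g) = 1 + T
C(D) = 473 + 10*D (C(D) = 3 + (102 - 92)*(47 + D) = 3 + 10*(47 + D) = 3 + (470 + 10*D) = 473 + 10*D)
C(F(-2, 15)) + (-38 + Q(-2)*(-43)) = (473 + 10*(1 - 2)) + (-38 - 2*(-43)) = (473 + 10*(-1)) + (-38 + 86) = (473 - 10) + 48 = 463 + 48 = 511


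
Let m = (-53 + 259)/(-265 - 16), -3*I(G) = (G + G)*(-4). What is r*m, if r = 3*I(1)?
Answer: -1648/281 ≈ -5.8648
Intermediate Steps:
I(G) = 8*G/3 (I(G) = -(G + G)*(-4)/3 = -2*G*(-4)/3 = -(-8)*G/3 = 8*G/3)
m = -206/281 (m = 206/(-281) = 206*(-1/281) = -206/281 ≈ -0.73310)
r = 8 (r = 3*((8/3)*1) = 3*(8/3) = 8)
r*m = 8*(-206/281) = -1648/281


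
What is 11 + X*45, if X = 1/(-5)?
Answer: 2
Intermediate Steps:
X = -⅕ ≈ -0.20000
11 + X*45 = 11 - ⅕*45 = 11 - 9 = 2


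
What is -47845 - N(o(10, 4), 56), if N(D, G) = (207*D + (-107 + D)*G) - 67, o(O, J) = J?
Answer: -42838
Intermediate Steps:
N(D, G) = -67 + 207*D + G*(-107 + D) (N(D, G) = (207*D + G*(-107 + D)) - 67 = -67 + 207*D + G*(-107 + D))
-47845 - N(o(10, 4), 56) = -47845 - (-67 - 107*56 + 207*4 + 4*56) = -47845 - (-67 - 5992 + 828 + 224) = -47845 - 1*(-5007) = -47845 + 5007 = -42838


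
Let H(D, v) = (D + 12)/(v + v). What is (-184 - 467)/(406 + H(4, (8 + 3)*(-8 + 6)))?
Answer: -7161/4462 ≈ -1.6049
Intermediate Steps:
H(D, v) = (12 + D)/(2*v) (H(D, v) = (12 + D)/((2*v)) = (12 + D)*(1/(2*v)) = (12 + D)/(2*v))
(-184 - 467)/(406 + H(4, (8 + 3)*(-8 + 6))) = (-184 - 467)/(406 + (12 + 4)/(2*(((8 + 3)*(-8 + 6))))) = -651/(406 + (1/2)*16/(11*(-2))) = -651/(406 + (1/2)*16/(-22)) = -651/(406 + (1/2)*(-1/22)*16) = -651/(406 - 4/11) = -651/4462/11 = -651*11/4462 = -7161/4462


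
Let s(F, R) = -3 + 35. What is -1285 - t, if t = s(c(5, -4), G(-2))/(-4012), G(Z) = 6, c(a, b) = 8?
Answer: -1288847/1003 ≈ -1285.0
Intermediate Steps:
s(F, R) = 32
t = -8/1003 (t = 32/(-4012) = 32*(-1/4012) = -8/1003 ≈ -0.0079761)
-1285 - t = -1285 - 1*(-8/1003) = -1285 + 8/1003 = -1288847/1003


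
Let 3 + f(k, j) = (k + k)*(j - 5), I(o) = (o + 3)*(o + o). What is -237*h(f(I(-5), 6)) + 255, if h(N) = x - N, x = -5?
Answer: 10209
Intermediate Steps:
I(o) = 2*o*(3 + o) (I(o) = (3 + o)*(2*o) = 2*o*(3 + o))
f(k, j) = -3 + 2*k*(-5 + j) (f(k, j) = -3 + (k + k)*(j - 5) = -3 + (2*k)*(-5 + j) = -3 + 2*k*(-5 + j))
h(N) = -5 - N
-237*h(f(I(-5), 6)) + 255 = -237*(-5 - (-3 - 20*(-5)*(3 - 5) + 2*6*(2*(-5)*(3 - 5)))) + 255 = -237*(-5 - (-3 - 20*(-5)*(-2) + 2*6*(2*(-5)*(-2)))) + 255 = -237*(-5 - (-3 - 10*20 + 2*6*20)) + 255 = -237*(-5 - (-3 - 200 + 240)) + 255 = -237*(-5 - 1*37) + 255 = -237*(-5 - 37) + 255 = -237*(-42) + 255 = 9954 + 255 = 10209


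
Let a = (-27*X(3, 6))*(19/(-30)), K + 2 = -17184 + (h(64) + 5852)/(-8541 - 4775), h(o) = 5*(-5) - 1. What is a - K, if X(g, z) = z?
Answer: 575552059/33290 ≈ 17289.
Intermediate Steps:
h(o) = -26 (h(o) = -25 - 1 = -26)
K = -114427301/6658 (K = -2 + (-17184 + (-26 + 5852)/(-8541 - 4775)) = -2 + (-17184 + 5826/(-13316)) = -2 + (-17184 + 5826*(-1/13316)) = -2 + (-17184 - 2913/6658) = -2 - 114413985/6658 = -114427301/6658 ≈ -17186.)
a = 513/5 (a = (-27*6)*(19/(-30)) = -3078*(-1)/30 = -162*(-19/30) = 513/5 ≈ 102.60)
a - K = 513/5 - 1*(-114427301/6658) = 513/5 + 114427301/6658 = 575552059/33290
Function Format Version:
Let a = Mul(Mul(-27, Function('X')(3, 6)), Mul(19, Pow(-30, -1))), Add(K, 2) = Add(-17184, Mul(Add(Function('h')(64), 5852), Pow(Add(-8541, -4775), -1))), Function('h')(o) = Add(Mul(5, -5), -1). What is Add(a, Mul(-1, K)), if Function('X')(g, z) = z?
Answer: Rational(575552059, 33290) ≈ 17289.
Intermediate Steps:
Function('h')(o) = -26 (Function('h')(o) = Add(-25, -1) = -26)
K = Rational(-114427301, 6658) (K = Add(-2, Add(-17184, Mul(Add(-26, 5852), Pow(Add(-8541, -4775), -1)))) = Add(-2, Add(-17184, Mul(5826, Pow(-13316, -1)))) = Add(-2, Add(-17184, Mul(5826, Rational(-1, 13316)))) = Add(-2, Add(-17184, Rational(-2913, 6658))) = Add(-2, Rational(-114413985, 6658)) = Rational(-114427301, 6658) ≈ -17186.)
a = Rational(513, 5) (a = Mul(Mul(-27, 6), Mul(19, Pow(-30, -1))) = Mul(-162, Mul(19, Rational(-1, 30))) = Mul(-162, Rational(-19, 30)) = Rational(513, 5) ≈ 102.60)
Add(a, Mul(-1, K)) = Add(Rational(513, 5), Mul(-1, Rational(-114427301, 6658))) = Add(Rational(513, 5), Rational(114427301, 6658)) = Rational(575552059, 33290)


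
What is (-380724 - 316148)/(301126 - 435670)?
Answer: 87109/16818 ≈ 5.1795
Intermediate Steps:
(-380724 - 316148)/(301126 - 435670) = -696872/(-134544) = -696872*(-1/134544) = 87109/16818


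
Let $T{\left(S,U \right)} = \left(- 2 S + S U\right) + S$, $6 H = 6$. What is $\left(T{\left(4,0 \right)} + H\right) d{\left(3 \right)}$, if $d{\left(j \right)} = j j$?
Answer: $-27$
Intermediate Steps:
$H = 1$ ($H = \frac{1}{6} \cdot 6 = 1$)
$T{\left(S,U \right)} = - S + S U$
$d{\left(j \right)} = j^{2}$
$\left(T{\left(4,0 \right)} + H\right) d{\left(3 \right)} = \left(4 \left(-1 + 0\right) + 1\right) 3^{2} = \left(4 \left(-1\right) + 1\right) 9 = \left(-4 + 1\right) 9 = \left(-3\right) 9 = -27$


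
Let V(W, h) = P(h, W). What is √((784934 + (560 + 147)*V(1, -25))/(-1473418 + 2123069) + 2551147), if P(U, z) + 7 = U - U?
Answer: √1076702969556390982/649651 ≈ 1597.2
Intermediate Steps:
P(U, z) = -7 (P(U, z) = -7 + (U - U) = -7 + 0 = -7)
V(W, h) = -7
√((784934 + (560 + 147)*V(1, -25))/(-1473418 + 2123069) + 2551147) = √((784934 + (560 + 147)*(-7))/(-1473418 + 2123069) + 2551147) = √((784934 + 707*(-7))/649651 + 2551147) = √((784934 - 4949)*(1/649651) + 2551147) = √(779985*(1/649651) + 2551147) = √(779985/649651 + 2551147) = √(1657355979682/649651) = √1076702969556390982/649651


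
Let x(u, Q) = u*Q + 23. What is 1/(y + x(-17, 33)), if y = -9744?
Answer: -1/10282 ≈ -9.7257e-5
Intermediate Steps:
x(u, Q) = 23 + Q*u (x(u, Q) = Q*u + 23 = 23 + Q*u)
1/(y + x(-17, 33)) = 1/(-9744 + (23 + 33*(-17))) = 1/(-9744 + (23 - 561)) = 1/(-9744 - 538) = 1/(-10282) = -1/10282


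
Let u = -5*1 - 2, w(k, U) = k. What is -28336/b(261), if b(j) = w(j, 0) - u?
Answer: -7084/67 ≈ -105.73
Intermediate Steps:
u = -7 (u = -5 - 2 = -7)
b(j) = 7 + j (b(j) = j - 1*(-7) = j + 7 = 7 + j)
-28336/b(261) = -28336/(7 + 261) = -28336/268 = -28336*1/268 = -7084/67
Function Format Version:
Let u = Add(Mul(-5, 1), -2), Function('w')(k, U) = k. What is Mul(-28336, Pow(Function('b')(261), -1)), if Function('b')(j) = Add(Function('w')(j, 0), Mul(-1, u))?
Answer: Rational(-7084, 67) ≈ -105.73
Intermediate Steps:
u = -7 (u = Add(-5, -2) = -7)
Function('b')(j) = Add(7, j) (Function('b')(j) = Add(j, Mul(-1, -7)) = Add(j, 7) = Add(7, j))
Mul(-28336, Pow(Function('b')(261), -1)) = Mul(-28336, Pow(Add(7, 261), -1)) = Mul(-28336, Pow(268, -1)) = Mul(-28336, Rational(1, 268)) = Rational(-7084, 67)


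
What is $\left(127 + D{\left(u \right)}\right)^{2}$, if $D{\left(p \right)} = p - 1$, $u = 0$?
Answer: $15876$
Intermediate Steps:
$D{\left(p \right)} = -1 + p$
$\left(127 + D{\left(u \right)}\right)^{2} = \left(127 + \left(-1 + 0\right)\right)^{2} = \left(127 - 1\right)^{2} = 126^{2} = 15876$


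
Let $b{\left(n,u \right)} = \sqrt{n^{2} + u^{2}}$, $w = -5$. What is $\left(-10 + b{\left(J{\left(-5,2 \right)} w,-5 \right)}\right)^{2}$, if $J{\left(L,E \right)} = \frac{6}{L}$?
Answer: $\left(10 - \sqrt{61}\right)^{2} \approx 4.795$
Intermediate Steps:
$\left(-10 + b{\left(J{\left(-5,2 \right)} w,-5 \right)}\right)^{2} = \left(-10 + \sqrt{\left(\frac{6}{-5} \left(-5\right)\right)^{2} + \left(-5\right)^{2}}\right)^{2} = \left(-10 + \sqrt{\left(6 \left(- \frac{1}{5}\right) \left(-5\right)\right)^{2} + 25}\right)^{2} = \left(-10 + \sqrt{\left(\left(- \frac{6}{5}\right) \left(-5\right)\right)^{2} + 25}\right)^{2} = \left(-10 + \sqrt{6^{2} + 25}\right)^{2} = \left(-10 + \sqrt{36 + 25}\right)^{2} = \left(-10 + \sqrt{61}\right)^{2}$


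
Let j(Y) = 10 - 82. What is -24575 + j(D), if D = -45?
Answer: -24647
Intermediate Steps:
j(Y) = -72
-24575 + j(D) = -24575 - 72 = -24647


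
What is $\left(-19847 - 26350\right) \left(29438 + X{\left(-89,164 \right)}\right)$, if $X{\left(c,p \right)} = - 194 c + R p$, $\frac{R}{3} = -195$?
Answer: $2274555492$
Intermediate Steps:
$R = -585$ ($R = 3 \left(-195\right) = -585$)
$X{\left(c,p \right)} = - 585 p - 194 c$ ($X{\left(c,p \right)} = - 194 c - 585 p = - 585 p - 194 c$)
$\left(-19847 - 26350\right) \left(29438 + X{\left(-89,164 \right)}\right) = \left(-19847 - 26350\right) \left(29438 - 78674\right) = - 46197 \left(29438 + \left(-95940 + 17266\right)\right) = - 46197 \left(29438 - 78674\right) = \left(-46197\right) \left(-49236\right) = 2274555492$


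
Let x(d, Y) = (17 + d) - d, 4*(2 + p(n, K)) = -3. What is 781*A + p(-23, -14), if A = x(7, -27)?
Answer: 53097/4 ≈ 13274.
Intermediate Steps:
p(n, K) = -11/4 (p(n, K) = -2 + (¼)*(-3) = -2 - ¾ = -11/4)
x(d, Y) = 17
A = 17
781*A + p(-23, -14) = 781*17 - 11/4 = 13277 - 11/4 = 53097/4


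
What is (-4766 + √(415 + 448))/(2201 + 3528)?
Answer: -4766/5729 + √863/5729 ≈ -0.82678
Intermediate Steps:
(-4766 + √(415 + 448))/(2201 + 3528) = (-4766 + √863)/5729 = (-4766 + √863)*(1/5729) = -4766/5729 + √863/5729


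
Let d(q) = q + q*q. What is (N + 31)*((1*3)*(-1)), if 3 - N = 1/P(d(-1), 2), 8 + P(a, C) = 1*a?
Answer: -819/8 ≈ -102.38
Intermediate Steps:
d(q) = q + q²
P(a, C) = -8 + a (P(a, C) = -8 + 1*a = -8 + a)
N = 25/8 (N = 3 - 1/(-8 - (1 - 1)) = 3 - 1/(-8 - 1*0) = 3 - 1/(-8 + 0) = 3 - 1/(-8) = 3 - 1*(-⅛) = 3 + ⅛ = 25/8 ≈ 3.1250)
(N + 31)*((1*3)*(-1)) = (25/8 + 31)*((1*3)*(-1)) = 273*(3*(-1))/8 = (273/8)*(-3) = -819/8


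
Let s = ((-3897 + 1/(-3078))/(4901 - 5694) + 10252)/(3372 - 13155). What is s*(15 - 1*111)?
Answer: 400570082800/3979812447 ≈ 100.65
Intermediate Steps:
s = -25035630175/23878874682 (s = ((-3897 - 1/3078)/(-793) + 10252)/(-9783) = (-11994967/3078*(-1/793) + 10252)*(-1/9783) = (11994967/2440854 + 10252)*(-1/9783) = (25035630175/2440854)*(-1/9783) = -25035630175/23878874682 ≈ -1.0484)
s*(15 - 1*111) = -25035630175*(15 - 1*111)/23878874682 = -25035630175*(15 - 111)/23878874682 = -25035630175/23878874682*(-96) = 400570082800/3979812447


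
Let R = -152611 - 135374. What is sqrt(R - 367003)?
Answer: 2*I*sqrt(163747) ≈ 809.31*I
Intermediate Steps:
R = -287985
sqrt(R - 367003) = sqrt(-287985 - 367003) = sqrt(-654988) = 2*I*sqrt(163747)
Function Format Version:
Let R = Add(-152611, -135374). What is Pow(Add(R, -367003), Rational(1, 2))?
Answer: Mul(2, I, Pow(163747, Rational(1, 2))) ≈ Mul(809.31, I)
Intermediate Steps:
R = -287985
Pow(Add(R, -367003), Rational(1, 2)) = Pow(Add(-287985, -367003), Rational(1, 2)) = Pow(-654988, Rational(1, 2)) = Mul(2, I, Pow(163747, Rational(1, 2)))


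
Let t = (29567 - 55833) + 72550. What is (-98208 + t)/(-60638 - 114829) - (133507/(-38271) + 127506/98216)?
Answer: 273291272997421/109924944143052 ≈ 2.4862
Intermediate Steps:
t = 46284 (t = -26266 + 72550 = 46284)
(-98208 + t)/(-60638 - 114829) - (133507/(-38271) + 127506/98216) = (-98208 + 46284)/(-60638 - 114829) - (133507/(-38271) + 127506/98216) = -51924/(-175467) - (133507*(-1/38271) + 127506*(1/98216)) = -51924*(-1/175467) - (-133507/38271 + 63753/49108) = 17308/58489 - 1*(-4116370693/1879412268) = 17308/58489 + 4116370693/1879412268 = 273291272997421/109924944143052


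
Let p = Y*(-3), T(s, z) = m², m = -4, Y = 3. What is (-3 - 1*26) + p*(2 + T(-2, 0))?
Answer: -191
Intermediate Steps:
T(s, z) = 16 (T(s, z) = (-4)² = 16)
p = -9 (p = 3*(-3) = -9)
(-3 - 1*26) + p*(2 + T(-2, 0)) = (-3 - 1*26) - 9*(2 + 16) = (-3 - 26) - 9*18 = -29 - 162 = -191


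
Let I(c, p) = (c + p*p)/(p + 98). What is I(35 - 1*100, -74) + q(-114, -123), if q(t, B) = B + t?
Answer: -277/24 ≈ -11.542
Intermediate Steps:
I(c, p) = (c + p²)/(98 + p)
I(35 - 1*100, -74) + q(-114, -123) = ((35 - 1*100) + (-74)²)/(98 - 74) + (-123 - 114) = ((35 - 100) + 5476)/24 - 237 = (-65 + 5476)/24 - 237 = (1/24)*5411 - 237 = 5411/24 - 237 = -277/24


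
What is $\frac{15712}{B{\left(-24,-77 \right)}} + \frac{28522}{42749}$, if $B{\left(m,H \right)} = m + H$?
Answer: $- \frac{668791566}{4317649} \approx -154.9$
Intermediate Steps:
$B{\left(m,H \right)} = H + m$
$\frac{15712}{B{\left(-24,-77 \right)}} + \frac{28522}{42749} = \frac{15712}{-77 - 24} + \frac{28522}{42749} = \frac{15712}{-101} + 28522 \cdot \frac{1}{42749} = 15712 \left(- \frac{1}{101}\right) + \frac{28522}{42749} = - \frac{15712}{101} + \frac{28522}{42749} = - \frac{668791566}{4317649}$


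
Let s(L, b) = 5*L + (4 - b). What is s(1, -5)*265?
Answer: 3710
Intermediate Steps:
s(L, b) = 4 - b + 5*L
s(1, -5)*265 = (4 - 1*(-5) + 5*1)*265 = (4 + 5 + 5)*265 = 14*265 = 3710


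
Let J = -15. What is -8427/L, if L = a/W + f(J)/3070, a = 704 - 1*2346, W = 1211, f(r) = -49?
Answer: 10443215930/1700093 ≈ 6142.7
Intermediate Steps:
a = -1642 (a = 704 - 2346 = -1642)
L = -5100279/3717770 (L = -1642/1211 - 49/3070 = -5100279/3717770 ≈ -1.3719)
-8427/L = -8427/(-5100279/3717770) = -8427*(-3717770/5100279) = 10443215930/1700093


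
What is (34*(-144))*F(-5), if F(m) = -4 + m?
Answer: 44064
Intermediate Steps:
(34*(-144))*F(-5) = (34*(-144))*(-4 - 5) = -4896*(-9) = 44064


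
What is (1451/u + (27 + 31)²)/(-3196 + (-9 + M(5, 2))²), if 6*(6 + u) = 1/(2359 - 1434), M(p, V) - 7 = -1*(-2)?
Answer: -51982393/53211802 ≈ -0.97690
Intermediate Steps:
M(p, V) = 9 (M(p, V) = 7 - 1*(-2) = 7 + 2 = 9)
u = -33299/5550 (u = -6 + 1/(6*(2359 - 1434)) = -6 + (⅙)/925 = -6 + (⅙)*(1/925) = -6 + 1/5550 = -33299/5550 ≈ -5.9998)
(1451/u + (27 + 31)²)/(-3196 + (-9 + M(5, 2))²) = (1451/(-33299/5550) + (27 + 31)²)/(-3196 + (-9 + 9)²) = (1451*(-5550/33299) + 58²)/(-3196 + 0²) = (-8053050/33299 + 3364)/(-3196 + 0) = (103964786/33299)/(-3196) = (103964786/33299)*(-1/3196) = -51982393/53211802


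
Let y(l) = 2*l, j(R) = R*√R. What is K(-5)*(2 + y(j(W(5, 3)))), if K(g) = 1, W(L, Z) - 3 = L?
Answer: 2 + 32*√2 ≈ 47.255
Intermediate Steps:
W(L, Z) = 3 + L
j(R) = R^(3/2)
K(-5)*(2 + y(j(W(5, 3)))) = 1*(2 + 2*(3 + 5)^(3/2)) = 1*(2 + 2*8^(3/2)) = 1*(2 + 2*(16*√2)) = 1*(2 + 32*√2) = 2 + 32*√2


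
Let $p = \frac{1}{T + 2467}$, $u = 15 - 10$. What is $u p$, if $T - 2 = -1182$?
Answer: $\frac{5}{1287} \approx 0.003885$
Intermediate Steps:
$T = -1180$ ($T = 2 - 1182 = -1180$)
$u = 5$
$p = \frac{1}{1287}$ ($p = \frac{1}{-1180 + 2467} = \frac{1}{1287} \approx 0.000777$)
$u p = 5 \cdot \frac{1}{1287} = \frac{5}{1287}$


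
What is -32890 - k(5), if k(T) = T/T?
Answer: -32891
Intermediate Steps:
k(T) = 1
-32890 - k(5) = -32890 - 1*1 = -32890 - 1 = -32891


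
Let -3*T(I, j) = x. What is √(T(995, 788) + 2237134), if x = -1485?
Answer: √2237629 ≈ 1495.9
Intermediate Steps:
T(I, j) = 495 (T(I, j) = -⅓*(-1485) = 495)
√(T(995, 788) + 2237134) = √(495 + 2237134) = √2237629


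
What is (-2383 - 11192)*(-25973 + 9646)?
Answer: 221639025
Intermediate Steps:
(-2383 - 11192)*(-25973 + 9646) = -13575*(-16327) = 221639025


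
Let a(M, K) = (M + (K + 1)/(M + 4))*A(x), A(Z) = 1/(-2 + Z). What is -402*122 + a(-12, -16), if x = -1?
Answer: -392325/8 ≈ -49041.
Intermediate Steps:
a(M, K) = -M/3 - (1 + K)/(3*(4 + M)) (a(M, K) = (M + (K + 1)/(M + 4))/(-2 - 1) = (M + (1 + K)/(4 + M))/(-3) = (M + (1 + K)/(4 + M))*(-⅓) = -M/3 - (1 + K)/(3*(4 + M)))
-402*122 + a(-12, -16) = -402*122 + (-1 - 1*(-16) - 1*(-12)² - 4*(-12))/(3*(4 - 12)) = -49044 + (⅓)*(-1 + 16 - 1*144 + 48)/(-8) = -49044 + (⅓)*(-⅛)*(-1 + 16 - 144 + 48) = -49044 + (⅓)*(-⅛)*(-81) = -49044 + 27/8 = -392325/8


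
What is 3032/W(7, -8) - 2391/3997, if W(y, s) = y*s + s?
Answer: -1533991/31976 ≈ -47.973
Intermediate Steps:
W(y, s) = s + s*y (W(y, s) = s*y + s = s + s*y)
3032/W(7, -8) - 2391/3997 = 3032/((-8*(1 + 7))) - 2391/3997 = 3032/((-8*8)) - 2391*1/3997 = 3032/(-64) - 2391/3997 = 3032*(-1/64) - 2391/3997 = -379/8 - 2391/3997 = -1533991/31976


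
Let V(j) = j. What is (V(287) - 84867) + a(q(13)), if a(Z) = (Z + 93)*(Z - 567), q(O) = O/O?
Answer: -137784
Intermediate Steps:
q(O) = 1
a(Z) = (-567 + Z)*(93 + Z) (a(Z) = (93 + Z)*(-567 + Z) = (-567 + Z)*(93 + Z))
(V(287) - 84867) + a(q(13)) = (287 - 84867) + (-52731 + 1² - 474*1) = -84580 + (-52731 + 1 - 474) = -84580 - 53204 = -137784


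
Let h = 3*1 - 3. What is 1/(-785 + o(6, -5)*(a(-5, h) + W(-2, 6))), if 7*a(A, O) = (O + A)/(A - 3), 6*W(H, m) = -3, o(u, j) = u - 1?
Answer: -56/44075 ≈ -0.0012706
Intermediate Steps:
h = 0 (h = 3 - 3 = 0)
o(u, j) = -1 + u
W(H, m) = -1/2 (W(H, m) = (1/6)*(-3) = -1/2)
a(A, O) = (A + O)/(7*(-3 + A)) (a(A, O) = ((O + A)/(A - 3))/7 = ((A + O)/(-3 + A))/7 = (A + O)/(7*(-3 + A)))
1/(-785 + o(6, -5)*(a(-5, h) + W(-2, 6))) = 1/(-785 + (-1 + 6)*((-5 + 0)/(7*(-3 - 5)) - 1/2)) = 1/(-785 + 5*((1/7)*(-5)/(-8) - 1/2)) = 1/(-785 + 5*((1/7)*(-1/8)*(-5) - 1/2)) = 1/(-785 + 5*(5/56 - 1/2)) = 1/(-785 + 5*(-23/56)) = 1/(-785 - 115/56) = 1/(-44075/56) = -56/44075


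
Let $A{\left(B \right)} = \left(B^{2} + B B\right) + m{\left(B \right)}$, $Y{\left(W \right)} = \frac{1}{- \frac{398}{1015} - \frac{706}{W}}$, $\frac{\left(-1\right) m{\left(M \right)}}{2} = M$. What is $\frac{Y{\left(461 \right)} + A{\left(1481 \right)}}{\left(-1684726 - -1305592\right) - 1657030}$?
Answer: $- \frac{3945681627765}{1832686059152} \approx -2.153$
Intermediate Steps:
$m{\left(M \right)} = - 2 M$
$Y{\left(W \right)} = \frac{1}{- \frac{398}{1015} - \frac{706}{W}}$ ($Y{\left(W \right)} = \frac{1}{\left(-398\right) \frac{1}{1015} - \frac{706}{W}} = \frac{1}{- \frac{398}{1015} - \frac{706}{W}}$)
$A{\left(B \right)} = - 2 B + 2 B^{2}$ ($A{\left(B \right)} = \left(B^{2} + B B\right) - 2 B = \left(B^{2} + B^{2}\right) - 2 B = 2 B^{2} - 2 B = - 2 B + 2 B^{2}$)
$\frac{Y{\left(461 \right)} + A{\left(1481 \right)}}{\left(-1684726 - -1305592\right) - 1657030} = \frac{\left(-1015\right) 461 \frac{1}{716590 + 398 \cdot 461} + 2 \cdot 1481 \left(-1 + 1481\right)}{\left(-1684726 - -1305592\right) - 1657030} = \frac{\left(-1015\right) 461 \frac{1}{716590 + 183478} + 2 \cdot 1481 \cdot 1480}{\left(-1684726 + 1305592\right) - 1657030} = \frac{\left(-1015\right) 461 \cdot \frac{1}{900068} + 4383760}{-379134 - 1657030} = \frac{\left(-1015\right) 461 \cdot \frac{1}{900068} + 4383760}{-2036164} = \left(- \frac{467915}{900068} + 4383760\right) \left(- \frac{1}{2036164}\right) = \frac{3945681627765}{900068} \left(- \frac{1}{2036164}\right) = - \frac{3945681627765}{1832686059152}$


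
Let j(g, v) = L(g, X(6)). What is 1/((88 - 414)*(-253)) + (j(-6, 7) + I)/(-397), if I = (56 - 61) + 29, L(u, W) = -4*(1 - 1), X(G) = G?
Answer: -1979075/32743766 ≈ -0.060441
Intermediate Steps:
L(u, W) = 0 (L(u, W) = -4*0 = 0)
j(g, v) = 0
I = 24 (I = -5 + 29 = 24)
1/((88 - 414)*(-253)) + (j(-6, 7) + I)/(-397) = 1/((88 - 414)*(-253)) + (0 + 24)/(-397) = -1/253/(-326) + 24*(-1/397) = -1/326*(-1/253) - 24/397 = 1/82478 - 24/397 = -1979075/32743766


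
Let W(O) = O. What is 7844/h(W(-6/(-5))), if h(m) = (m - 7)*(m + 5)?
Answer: -196100/899 ≈ -218.13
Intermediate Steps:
h(m) = (-7 + m)*(5 + m)
7844/h(W(-6/(-5))) = 7844/(-35 + (-6/(-5))² - (-12)/(-5)) = 7844/(-35 + (-6*(-⅕))² - (-12)*(-1)/5) = 7844/(-35 + (6/5)² - 2*6/5) = 7844/(-35 + 36/25 - 12/5) = 7844/(-899/25) = 7844*(-25/899) = -196100/899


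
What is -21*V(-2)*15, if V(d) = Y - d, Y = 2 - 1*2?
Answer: -630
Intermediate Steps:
Y = 0 (Y = 2 - 2 = 0)
V(d) = -d (V(d) = 0 - d = -d)
-21*V(-2)*15 = -(-21)*(-2)*15 = -21*2*15 = -42*15 = -630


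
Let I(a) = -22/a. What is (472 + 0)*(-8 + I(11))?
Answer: -4720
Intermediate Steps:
(472 + 0)*(-8 + I(11)) = (472 + 0)*(-8 - 22/11) = 472*(-8 - 22*1/11) = 472*(-8 - 2) = 472*(-10) = -4720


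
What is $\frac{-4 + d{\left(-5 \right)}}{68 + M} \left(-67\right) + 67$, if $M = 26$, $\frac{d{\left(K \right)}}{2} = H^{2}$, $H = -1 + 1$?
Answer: $\frac{3283}{47} \approx 69.851$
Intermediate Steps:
$H = 0$
$d{\left(K \right)} = 0$ ($d{\left(K \right)} = 2 \cdot 0^{2} = 2 \cdot 0 = 0$)
$\frac{-4 + d{\left(-5 \right)}}{68 + M} \left(-67\right) + 67 = \frac{-4 + 0}{68 + 26} \left(-67\right) + 67 = - \frac{4}{94} \left(-67\right) + 67 = \left(-4\right) \frac{1}{94} \left(-67\right) + 67 = \left(- \frac{2}{47}\right) \left(-67\right) + 67 = \frac{134}{47} + 67 = \frac{3283}{47}$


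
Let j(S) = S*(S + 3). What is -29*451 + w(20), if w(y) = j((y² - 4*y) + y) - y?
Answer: 103521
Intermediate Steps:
j(S) = S*(3 + S)
w(y) = -y + (y² - 3*y)*(3 + y² - 3*y) (w(y) = ((y² - 4*y) + y)*(3 + ((y² - 4*y) + y)) - y = (y² - 3*y)*(3 + (y² - 3*y)) - y = (y² - 3*y)*(3 + y² - 3*y) - y = -y + (y² - 3*y)*(3 + y² - 3*y))
-29*451 + w(20) = -29*451 + 20*(-1 + (-3 + 20)*(3 + 20*(-3 + 20))) = -13079 + 20*(-1 + 17*(3 + 20*17)) = -13079 + 20*(-1 + 17*(3 + 340)) = -13079 + 20*(-1 + 17*343) = -13079 + 20*(-1 + 5831) = -13079 + 20*5830 = -13079 + 116600 = 103521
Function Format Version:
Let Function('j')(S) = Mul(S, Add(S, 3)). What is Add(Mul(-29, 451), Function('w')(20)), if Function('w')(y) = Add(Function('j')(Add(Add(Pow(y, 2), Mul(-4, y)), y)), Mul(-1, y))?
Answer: 103521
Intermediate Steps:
Function('j')(S) = Mul(S, Add(3, S))
Function('w')(y) = Add(Mul(-1, y), Mul(Add(Pow(y, 2), Mul(-3, y)), Add(3, Pow(y, 2), Mul(-3, y)))) (Function('w')(y) = Add(Mul(Add(Add(Pow(y, 2), Mul(-4, y)), y), Add(3, Add(Add(Pow(y, 2), Mul(-4, y)), y))), Mul(-1, y)) = Add(Mul(Add(Pow(y, 2), Mul(-3, y)), Add(3, Add(Pow(y, 2), Mul(-3, y)))), Mul(-1, y)) = Add(Mul(Add(Pow(y, 2), Mul(-3, y)), Add(3, Pow(y, 2), Mul(-3, y))), Mul(-1, y)) = Add(Mul(-1, y), Mul(Add(Pow(y, 2), Mul(-3, y)), Add(3, Pow(y, 2), Mul(-3, y)))))
Add(Mul(-29, 451), Function('w')(20)) = Add(Mul(-29, 451), Mul(20, Add(-1, Mul(Add(-3, 20), Add(3, Mul(20, Add(-3, 20))))))) = Add(-13079, Mul(20, Add(-1, Mul(17, Add(3, Mul(20, 17)))))) = Add(-13079, Mul(20, Add(-1, Mul(17, Add(3, 340))))) = Add(-13079, Mul(20, Add(-1, Mul(17, 343)))) = Add(-13079, Mul(20, Add(-1, 5831))) = Add(-13079, Mul(20, 5830)) = Add(-13079, 116600) = 103521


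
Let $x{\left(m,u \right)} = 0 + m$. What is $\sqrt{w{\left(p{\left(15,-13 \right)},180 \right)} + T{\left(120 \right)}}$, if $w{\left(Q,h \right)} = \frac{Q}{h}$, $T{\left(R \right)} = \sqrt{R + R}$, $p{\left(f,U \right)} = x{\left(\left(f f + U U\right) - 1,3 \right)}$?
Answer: $\frac{\sqrt{1965 + 3600 \sqrt{15}}}{30} \approx 4.2042$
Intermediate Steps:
$x{\left(m,u \right)} = m$
$p{\left(f,U \right)} = -1 + U^{2} + f^{2}$ ($p{\left(f,U \right)} = \left(f f + U U\right) - 1 = \left(f^{2} + U^{2}\right) - 1 = \left(U^{2} + f^{2}\right) - 1 = -1 + U^{2} + f^{2}$)
$T{\left(R \right)} = \sqrt{2} \sqrt{R}$ ($T{\left(R \right)} = \sqrt{2 R} = \sqrt{2} \sqrt{R}$)
$\sqrt{w{\left(p{\left(15,-13 \right)},180 \right)} + T{\left(120 \right)}} = \sqrt{\frac{-1 + \left(-13\right)^{2} + 15^{2}}{180} + \sqrt{2} \sqrt{120}} = \sqrt{\left(-1 + 169 + 225\right) \frac{1}{180} + \sqrt{2} \cdot 2 \sqrt{30}} = \sqrt{393 \cdot \frac{1}{180} + 4 \sqrt{15}} = \sqrt{\frac{131}{60} + 4 \sqrt{15}}$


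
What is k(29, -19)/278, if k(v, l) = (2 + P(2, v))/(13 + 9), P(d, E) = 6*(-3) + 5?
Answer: -1/556 ≈ -0.0017986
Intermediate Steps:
P(d, E) = -13 (P(d, E) = -18 + 5 = -13)
k(v, l) = -½ (k(v, l) = (2 - 13)/(13 + 9) = -11/22 = -11*1/22 = -½)
k(29, -19)/278 = -½/278 = -½*1/278 = -1/556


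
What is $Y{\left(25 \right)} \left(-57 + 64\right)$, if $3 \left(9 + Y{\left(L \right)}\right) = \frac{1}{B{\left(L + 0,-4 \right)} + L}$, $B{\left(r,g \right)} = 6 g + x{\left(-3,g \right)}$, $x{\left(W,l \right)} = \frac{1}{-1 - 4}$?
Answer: $- \frac{721}{12} \approx -60.083$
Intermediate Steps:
$x{\left(W,l \right)} = - \frac{1}{5}$ ($x{\left(W,l \right)} = \frac{1}{-5} = - \frac{1}{5}$)
$B{\left(r,g \right)} = - \frac{1}{5} + 6 g$ ($B{\left(r,g \right)} = 6 g - \frac{1}{5} = - \frac{1}{5} + 6 g$)
$Y{\left(L \right)} = -9 + \frac{1}{3 \left(- \frac{121}{5} + L\right)}$ ($Y{\left(L \right)} = -9 + \frac{1}{3 \left(\left(- \frac{1}{5} + 6 \left(-4\right)\right) + L\right)} = -9 + \frac{1}{3 \left(\left(- \frac{1}{5} - 24\right) + L\right)} = -9 + \frac{1}{3 \left(- \frac{121}{5} + L\right)}$)
$Y{\left(25 \right)} \left(-57 + 64\right) = \frac{3272 - 3375}{3 \left(-121 + 5 \cdot 25\right)} \left(-57 + 64\right) = \frac{3272 - 3375}{3 \left(-121 + 125\right)} 7 = \frac{1}{3} \cdot \frac{1}{4} \left(-103\right) 7 = \left(- \frac{103}{12}\right) 7 = - \frac{721}{12}$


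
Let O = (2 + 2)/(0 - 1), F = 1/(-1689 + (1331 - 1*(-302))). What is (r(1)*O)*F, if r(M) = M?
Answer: 1/14 ≈ 0.071429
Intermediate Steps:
F = -1/56 (F = 1/(-1689 + (1331 + 302)) = 1/(-1689 + 1633) = 1/(-56) = -1/56 ≈ -0.017857)
O = -4 (O = 4/(-1) = 4*(-1) = -4)
(r(1)*O)*F = (1*(-4))*(-1/56) = -4*(-1/56) = 1/14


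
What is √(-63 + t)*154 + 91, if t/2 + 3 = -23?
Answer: 91 + 154*I*√115 ≈ 91.0 + 1651.5*I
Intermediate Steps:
t = -52 (t = -6 + 2*(-23) = -6 - 46 = -52)
√(-63 + t)*154 + 91 = √(-63 - 52)*154 + 91 = √(-115)*154 + 91 = (I*√115)*154 + 91 = 154*I*√115 + 91 = 91 + 154*I*√115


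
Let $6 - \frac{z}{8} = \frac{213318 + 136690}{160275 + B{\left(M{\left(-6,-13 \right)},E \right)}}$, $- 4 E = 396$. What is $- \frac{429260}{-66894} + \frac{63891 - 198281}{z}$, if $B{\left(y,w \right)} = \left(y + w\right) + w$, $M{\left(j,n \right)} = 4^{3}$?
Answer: $- \frac{359387863194505}{81722794344} \approx -4397.6$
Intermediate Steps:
$E = -99$ ($E = \left(- \frac{1}{4}\right) 396 = -99$)
$M{\left(j,n \right)} = 64$
$B{\left(y,w \right)} = y + 2 w$ ($B{\left(y,w \right)} = \left(w + y\right) + w = y + 2 w$)
$z = \frac{4886704}{160141}$ ($z = 48 - 8 \frac{213318 + 136690}{160275 + \left(64 + 2 \left(-99\right)\right)} = 48 - 8 \frac{350008}{160275 + \left(64 - 198\right)} = 48 - 8 \frac{350008}{160275 - 134} = 48 - 8 \cdot \frac{350008}{160141} = 48 - 8 \cdot 350008 \cdot \frac{1}{160141} = 48 - \frac{2800064}{160141} = \frac{4886704}{160141} \approx 30.515$)
$- \frac{429260}{-66894} + \frac{63891 - 198281}{z} = - \frac{429260}{-66894} + \frac{63891 - 198281}{\frac{4886704}{160141}} = \left(-429260\right) \left(- \frac{1}{66894}\right) - \frac{10760674495}{2443352} = \frac{214630}{33447} - \frac{10760674495}{2443352} = - \frac{359387863194505}{81722794344}$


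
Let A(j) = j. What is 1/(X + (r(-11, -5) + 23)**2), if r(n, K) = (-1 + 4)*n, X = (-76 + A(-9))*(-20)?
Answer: 1/1800 ≈ 0.00055556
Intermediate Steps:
X = 1700 (X = (-76 - 9)*(-20) = -85*(-20) = 1700)
r(n, K) = 3*n
1/(X + (r(-11, -5) + 23)**2) = 1/(1700 + (3*(-11) + 23)**2) = 1/(1700 + (-33 + 23)**2) = 1/(1700 + (-10)**2) = 1/(1700 + 100) = 1/1800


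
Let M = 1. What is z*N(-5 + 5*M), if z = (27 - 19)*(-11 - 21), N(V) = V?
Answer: 0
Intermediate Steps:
z = -256 (z = 8*(-32) = -256)
z*N(-5 + 5*M) = -256*(-5 + 5*1) = -256*(-5 + 5) = -256*0 = 0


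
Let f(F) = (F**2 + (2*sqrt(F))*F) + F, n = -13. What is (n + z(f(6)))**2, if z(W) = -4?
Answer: 289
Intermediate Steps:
f(F) = F + F**2 + 2*F**(3/2) (f(F) = (F**2 + 2*F**(3/2)) + F = F + F**2 + 2*F**(3/2))
(n + z(f(6)))**2 = (-13 - 4)**2 = (-17)**2 = 289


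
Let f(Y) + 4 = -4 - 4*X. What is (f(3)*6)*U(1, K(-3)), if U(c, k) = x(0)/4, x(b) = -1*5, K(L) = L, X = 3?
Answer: 150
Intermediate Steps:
f(Y) = -20 (f(Y) = -4 + (-4 - 4*3) = -4 + (-4 - 12) = -4 - 16 = -20)
x(b) = -5
U(c, k) = -5/4
(f(3)*6)*U(1, K(-3)) = -20*6*(-5/4) = -120*(-5/4) = 150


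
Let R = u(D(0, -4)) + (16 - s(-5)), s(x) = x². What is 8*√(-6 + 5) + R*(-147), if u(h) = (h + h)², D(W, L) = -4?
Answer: -8085 + 8*I ≈ -8085.0 + 8.0*I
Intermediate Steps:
u(h) = 4*h² (u(h) = (2*h)² = 4*h²)
R = 55 (R = 4*(-4)² + (16 - 1*(-5)²) = 4*16 + (16 - 1*25) = 64 + (16 - 25) = 64 - 9 = 55)
8*√(-6 + 5) + R*(-147) = 8*√(-6 + 5) + 55*(-147) = 8*√(-1) - 8085 = 8*I - 8085 = -8085 + 8*I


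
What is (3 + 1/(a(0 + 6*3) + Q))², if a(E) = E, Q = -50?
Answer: 9025/1024 ≈ 8.8135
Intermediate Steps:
(3 + 1/(a(0 + 6*3) + Q))² = (3 + 1/((0 + 6*3) - 50))² = (3 + 1/((0 + 18) - 50))² = (3 + 1/(18 - 50))² = (3 + 1/(-32))² = (3 - 1/32)² = (95/32)² = 9025/1024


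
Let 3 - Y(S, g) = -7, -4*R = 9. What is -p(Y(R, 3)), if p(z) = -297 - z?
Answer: 307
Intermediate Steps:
R = -9/4 (R = -¼*9 = -9/4 ≈ -2.2500)
Y(S, g) = 10 (Y(S, g) = 3 - 1*(-7) = 3 + 7 = 10)
-p(Y(R, 3)) = -(-297 - 1*10) = -(-297 - 10) = -1*(-307) = 307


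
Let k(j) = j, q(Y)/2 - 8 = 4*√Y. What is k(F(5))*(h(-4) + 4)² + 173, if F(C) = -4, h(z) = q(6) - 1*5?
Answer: -2263 - 960*√6 ≈ -4614.5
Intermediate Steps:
q(Y) = 16 + 8*√Y (q(Y) = 16 + 2*(4*√Y) = 16 + 8*√Y)
h(z) = 11 + 8*√6 (h(z) = (16 + 8*√6) - 1*5 = (16 + 8*√6) - 5 = 11 + 8*√6)
k(F(5))*(h(-4) + 4)² + 173 = -4*((11 + 8*√6) + 4)² + 173 = -4*(15 + 8*√6)² + 173 = 173 - 4*(15 + 8*√6)²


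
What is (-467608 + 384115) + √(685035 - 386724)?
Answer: -83493 + √298311 ≈ -82947.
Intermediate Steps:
(-467608 + 384115) + √(685035 - 386724) = -83493 + √298311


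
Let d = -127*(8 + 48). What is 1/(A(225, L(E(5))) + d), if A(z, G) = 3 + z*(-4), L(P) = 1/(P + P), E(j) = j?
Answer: -1/8009 ≈ -0.00012486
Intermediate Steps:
L(P) = 1/(2*P)
d = -7112 (d = -127*56 = -7112)
A(z, G) = 3 - 4*z
1/(A(225, L(E(5))) + d) = 1/((3 - 4*225) - 7112) = 1/((3 - 900) - 7112) = 1/(-897 - 7112) = 1/(-8009) = -1/8009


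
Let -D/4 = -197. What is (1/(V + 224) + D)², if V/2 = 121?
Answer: 134842449681/217156 ≈ 6.2095e+5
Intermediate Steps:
D = 788 (D = -4*(-197) = 788)
V = 242 (V = 2*121 = 242)
(1/(V + 224) + D)² = (1/(242 + 224) + 788)² = (1/466 + 788)² = (367209/466)² = 134842449681/217156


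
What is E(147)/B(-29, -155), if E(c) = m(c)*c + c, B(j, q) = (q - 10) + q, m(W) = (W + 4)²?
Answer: -1675947/160 ≈ -10475.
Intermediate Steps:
m(W) = (4 + W)²
B(j, q) = -10 + 2*q (B(j, q) = (-10 + q) + q = -10 + 2*q)
E(c) = c + c*(4 + c)² (E(c) = (4 + c)²*c + c = c*(4 + c)² + c = c + c*(4 + c)²)
E(147)/B(-29, -155) = (147*(1 + (4 + 147)²))/(-10 + 2*(-155)) = (147*(1 + 151²))/(-10 - 310) = (147*(1 + 22801))/(-320) = (147*22802)*(-1/320) = 3351894*(-1/320) = -1675947/160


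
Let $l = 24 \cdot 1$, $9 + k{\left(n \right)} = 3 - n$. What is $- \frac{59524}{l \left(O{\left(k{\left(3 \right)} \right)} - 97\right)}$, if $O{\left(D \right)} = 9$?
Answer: $\frac{14881}{528} \approx 28.184$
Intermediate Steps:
$k{\left(n \right)} = -6 - n$ ($k{\left(n \right)} = -9 - \left(-3 + n\right) = -6 - n$)
$l = 24$
$- \frac{59524}{l \left(O{\left(k{\left(3 \right)} \right)} - 97\right)} = - \frac{59524}{24 \left(9 - 97\right)} = - \frac{59524}{24 \left(-88\right)} = - \frac{59524}{-2112} = \left(-59524\right) \left(- \frac{1}{2112}\right) = \frac{14881}{528}$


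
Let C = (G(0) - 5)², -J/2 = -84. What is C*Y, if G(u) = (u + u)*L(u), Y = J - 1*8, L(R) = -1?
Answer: 4000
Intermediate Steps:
J = 168 (J = -2*(-84) = 168)
Y = 160 (Y = 168 - 1*8 = 168 - 8 = 160)
G(u) = -2*u (G(u) = (u + u)*(-1) = (2*u)*(-1) = -2*u)
C = 25 (C = (-2*0 - 5)² = (0 - 5)² = (-5)² = 25)
C*Y = 25*160 = 4000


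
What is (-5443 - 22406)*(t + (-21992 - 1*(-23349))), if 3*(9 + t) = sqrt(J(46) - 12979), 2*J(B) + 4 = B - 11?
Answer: -37540452 - 9283*I*sqrt(51854)/2 ≈ -3.754e+7 - 1.0569e+6*I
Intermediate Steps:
J(B) = -15/2 + B/2 (J(B) = -2 + (B - 11)/2 = -2 + (-11 + B)/2 = -2 + (-11/2 + B/2) = -15/2 + B/2)
t = -9 + I*sqrt(51854)/6 (t = -9 + sqrt((-15/2 + (1/2)*46) - 12979)/3 = -9 + sqrt((-15/2 + 23) - 12979)/3 = -9 + sqrt(31/2 - 12979)/3 = -9 + sqrt(-25927/2)/3 = -9 + (I*sqrt(51854)/2)/3 = -9 + I*sqrt(51854)/6 ≈ -9.0 + 37.952*I)
(-5443 - 22406)*(t + (-21992 - 1*(-23349))) = (-5443 - 22406)*((-9 + I*sqrt(51854)/6) + (-21992 - 1*(-23349))) = -27849*((-9 + I*sqrt(51854)/6) + (-21992 + 23349)) = -27849*((-9 + I*sqrt(51854)/6) + 1357) = -27849*(1348 + I*sqrt(51854)/6) = -37540452 - 9283*I*sqrt(51854)/2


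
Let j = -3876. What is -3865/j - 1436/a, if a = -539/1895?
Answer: 10549531955/2089164 ≈ 5049.6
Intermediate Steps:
a = -539/1895 (a = -539*1/1895 = -539/1895 ≈ -0.28443)
-3865/j - 1436/a = -3865/(-3876) - 1436/(-539/1895) = -3865*(-1/3876) - 1436*(-1895/539) = 3865/3876 + 2721220/539 = 10549531955/2089164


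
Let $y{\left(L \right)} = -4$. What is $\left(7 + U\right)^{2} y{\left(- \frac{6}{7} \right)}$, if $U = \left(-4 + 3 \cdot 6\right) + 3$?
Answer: $-2304$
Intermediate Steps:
$U = 17$ ($U = \left(-4 + 18\right) + 3 = 14 + 3 = 17$)
$\left(7 + U\right)^{2} y{\left(- \frac{6}{7} \right)} = \left(7 + 17\right)^{2} \left(-4\right) = 24^{2} \left(-4\right) = 576 \left(-4\right) = -2304$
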